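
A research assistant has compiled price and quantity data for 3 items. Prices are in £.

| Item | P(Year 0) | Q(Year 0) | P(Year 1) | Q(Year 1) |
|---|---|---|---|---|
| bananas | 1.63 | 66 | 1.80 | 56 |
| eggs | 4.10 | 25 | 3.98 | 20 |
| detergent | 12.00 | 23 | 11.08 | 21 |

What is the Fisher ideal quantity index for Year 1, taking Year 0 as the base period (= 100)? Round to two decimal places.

87.40

Laspeyres component (base-period weights):
ΣP(Year 0)Q(Year 1) = 1.63×56 + 4.10×20 + 12.00×21 = 91.28 + 82 + 252 = 425.28
ΣP(Year 0)Q(Year 0) = 1.63×66 + 4.10×25 + 12.00×23 = 107.58 + 102.5 + 276 = 486.08
L = 425.28 / 486.08 × 100 = 87.4918
Paasche component (current-period weights):
ΣP(Year 1)Q(Year 1) = 1.80×56 + 3.98×20 + 11.08×21 = 100.8 + 79.6 + 232.68 = 413.08
ΣP(Year 1)Q(Year 0) = 1.80×66 + 3.98×25 + 11.08×23 = 118.8 + 99.5 + 254.84 = 473.14
P = 413.08 / 473.14 × 100 = 87.3061
Fisher = √(L × P) = √(87.4918 × 87.3061) = 87.3989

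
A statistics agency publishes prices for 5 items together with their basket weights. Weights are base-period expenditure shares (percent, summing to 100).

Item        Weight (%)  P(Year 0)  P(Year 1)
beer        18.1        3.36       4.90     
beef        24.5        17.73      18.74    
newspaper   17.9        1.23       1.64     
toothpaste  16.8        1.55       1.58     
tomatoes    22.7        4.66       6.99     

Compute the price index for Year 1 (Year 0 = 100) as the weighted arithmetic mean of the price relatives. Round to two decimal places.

beer: 18.1 × (4.90/3.36) = 18.1 × 1.458333 = 26.3958
beef: 24.5 × (18.74/17.73) = 24.5 × 1.056966 = 25.8957
newspaper: 17.9 × (1.64/1.23) = 17.9 × 1.333333 = 23.8667
toothpaste: 16.8 × (1.58/1.55) = 16.8 × 1.019355 = 17.1252
tomatoes: 22.7 × (6.99/4.66) = 22.7 × 1.500000 = 34.0500
Index = Σ wᵢ·(p₁ᵢ/p₀ᵢ) = 26.3958 + 25.8957 + 23.8667 + 17.1252 + 34.0500 = 127.3333

127.33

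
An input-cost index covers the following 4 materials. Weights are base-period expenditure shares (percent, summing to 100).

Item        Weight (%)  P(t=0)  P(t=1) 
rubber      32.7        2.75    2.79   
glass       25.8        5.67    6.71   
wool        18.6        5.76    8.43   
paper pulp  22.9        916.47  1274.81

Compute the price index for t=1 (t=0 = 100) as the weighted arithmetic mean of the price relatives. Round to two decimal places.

122.78

rubber: 32.7 × (2.79/2.75) = 32.7 × 1.014545 = 33.1756
glass: 25.8 × (6.71/5.67) = 25.8 × 1.183422 = 30.5323
wool: 18.6 × (8.43/5.76) = 18.6 × 1.463542 = 27.2219
paper pulp: 22.9 × (1274.81/916.47) = 22.9 × 1.391000 = 31.8539
Index = Σ wᵢ·(p₁ᵢ/p₀ᵢ) = 33.1756 + 30.5323 + 27.2219 + 31.8539 = 122.7837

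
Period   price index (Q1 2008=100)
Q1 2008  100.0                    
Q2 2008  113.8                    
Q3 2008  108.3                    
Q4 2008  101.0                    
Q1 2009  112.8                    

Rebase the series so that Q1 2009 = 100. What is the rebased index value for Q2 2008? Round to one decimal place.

100.9

Rebased(Q2 2008) = 113.8 / 112.8 × 100 = 100.8865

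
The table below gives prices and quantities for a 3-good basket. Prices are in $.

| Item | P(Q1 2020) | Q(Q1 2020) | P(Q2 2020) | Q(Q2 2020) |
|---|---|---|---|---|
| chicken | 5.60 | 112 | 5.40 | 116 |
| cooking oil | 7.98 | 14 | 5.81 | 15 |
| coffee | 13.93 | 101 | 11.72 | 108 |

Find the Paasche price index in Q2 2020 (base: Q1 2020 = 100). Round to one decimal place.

87.1

Paasche price index uses current-period quantities as weights.
ΣP(Q2 2020)·Q(Q2 2020) = 5.40×116 + 5.81×15 + 11.72×108 = 626.4 + 87.15 + 1265.76 = 1979.31
ΣP(Q1 2020)·Q(Q2 2020) = 5.60×116 + 7.98×15 + 13.93×108 = 649.6 + 119.7 + 1504.44 = 2273.74
Index = 1979.31 / 2273.74 × 100 = 87.0509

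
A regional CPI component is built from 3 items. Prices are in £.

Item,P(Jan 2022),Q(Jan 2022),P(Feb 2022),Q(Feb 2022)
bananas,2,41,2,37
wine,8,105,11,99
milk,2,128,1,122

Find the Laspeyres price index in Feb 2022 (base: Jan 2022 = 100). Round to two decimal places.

Laspeyres price index uses base-period quantities as weights.
ΣP(Feb 2022)·Q(Jan 2022) = 2×41 + 11×105 + 1×128 = 82 + 1155 + 128 = 1365
ΣP(Jan 2022)·Q(Jan 2022) = 2×41 + 8×105 + 2×128 = 82 + 840 + 256 = 1178
Index = 1365 / 1178 × 100 = 115.8744

115.87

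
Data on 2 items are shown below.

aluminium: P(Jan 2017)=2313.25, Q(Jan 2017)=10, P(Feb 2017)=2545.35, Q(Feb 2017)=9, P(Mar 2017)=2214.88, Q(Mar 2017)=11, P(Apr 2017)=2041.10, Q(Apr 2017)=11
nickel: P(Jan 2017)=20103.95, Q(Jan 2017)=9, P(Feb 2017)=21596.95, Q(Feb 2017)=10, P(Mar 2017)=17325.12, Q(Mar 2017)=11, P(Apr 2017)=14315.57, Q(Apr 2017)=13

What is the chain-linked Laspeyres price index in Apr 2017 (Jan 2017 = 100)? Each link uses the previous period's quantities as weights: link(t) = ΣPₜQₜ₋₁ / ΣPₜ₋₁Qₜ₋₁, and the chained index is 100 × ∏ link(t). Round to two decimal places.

Link Jan 2017→Feb 2017:
ΣP(Feb 2017)Q(Jan 2017) = 2545.35×10 + 21596.95×9 = 25453.5 + 194372.55 = 219826.05
ΣP(Jan 2017)Q(Jan 2017) = 2313.25×10 + 20103.95×9 = 23132.5 + 180935.55 = 204068.05
link = 219826.05/204068.05 = 1.077219
Link Feb 2017→Mar 2017:
ΣP(Mar 2017)Q(Feb 2017) = 2214.88×9 + 17325.12×10 = 19933.92 + 173251.2 = 193185.12
ΣP(Feb 2017)Q(Feb 2017) = 2545.35×9 + 21596.95×10 = 22908.15 + 215969.5 = 238877.65
link = 193185.12/238877.65 = 0.808720
Link Mar 2017→Apr 2017:
ΣP(Apr 2017)Q(Mar 2017) = 2041.10×11 + 14315.57×11 = 22452.1 + 157471.27 = 179923.37
ΣP(Mar 2017)Q(Mar 2017) = 2214.88×11 + 17325.12×11 = 24363.68 + 190576.32 = 214940
link = 179923.37/214940 = 0.837086
Chained index = 100 × 1.077219 × 0.808720 × 0.837086 = 72.9244

72.92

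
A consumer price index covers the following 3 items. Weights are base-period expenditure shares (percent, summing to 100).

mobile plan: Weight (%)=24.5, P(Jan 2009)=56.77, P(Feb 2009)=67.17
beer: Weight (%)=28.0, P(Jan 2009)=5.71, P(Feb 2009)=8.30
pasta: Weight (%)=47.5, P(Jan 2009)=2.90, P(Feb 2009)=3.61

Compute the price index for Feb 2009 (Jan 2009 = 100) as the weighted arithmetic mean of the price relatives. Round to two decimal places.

mobile plan: 24.5 × (67.17/56.77) = 24.5 × 1.183195 = 28.9883
beer: 28.0 × (8.30/5.71) = 28.0 × 1.453590 = 40.7005
pasta: 47.5 × (3.61/2.90) = 47.5 × 1.244828 = 59.1293
Index = Σ wᵢ·(p₁ᵢ/p₀ᵢ) = 28.9883 + 40.7005 + 59.1293 = 128.8181

128.82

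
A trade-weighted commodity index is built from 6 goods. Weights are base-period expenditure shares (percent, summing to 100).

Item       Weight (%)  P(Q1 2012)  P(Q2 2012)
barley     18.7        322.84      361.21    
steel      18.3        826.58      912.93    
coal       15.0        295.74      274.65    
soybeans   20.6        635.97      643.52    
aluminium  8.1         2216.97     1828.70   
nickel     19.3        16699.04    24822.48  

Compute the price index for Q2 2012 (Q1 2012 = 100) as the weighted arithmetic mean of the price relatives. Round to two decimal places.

barley: 18.7 × (361.21/322.84) = 18.7 × 1.118851 = 20.9225
steel: 18.3 × (912.93/826.58) = 18.3 × 1.104467 = 20.2117
coal: 15.0 × (274.65/295.74) = 15.0 × 0.928687 = 13.9303
soybeans: 20.6 × (643.52/635.97) = 20.6 × 1.011872 = 20.8446
aluminium: 8.1 × (1828.70/2216.97) = 8.1 × 0.824865 = 6.6814
nickel: 19.3 × (24822.48/16699.04) = 19.3 × 1.486461 = 28.6887
Index = Σ wᵢ·(p₁ᵢ/p₀ᵢ) = 20.9225 + 20.2117 + 13.9303 + 20.8446 + 6.6814 + 28.6887 = 111.2792

111.28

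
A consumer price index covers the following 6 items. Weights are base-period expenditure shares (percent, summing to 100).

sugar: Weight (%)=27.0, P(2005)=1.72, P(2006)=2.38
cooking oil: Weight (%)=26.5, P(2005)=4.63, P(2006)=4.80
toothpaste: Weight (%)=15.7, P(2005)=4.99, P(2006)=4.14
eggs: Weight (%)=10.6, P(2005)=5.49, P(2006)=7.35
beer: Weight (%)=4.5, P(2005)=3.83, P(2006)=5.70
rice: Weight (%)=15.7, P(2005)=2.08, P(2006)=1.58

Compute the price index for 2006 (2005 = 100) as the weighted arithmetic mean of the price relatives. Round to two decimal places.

110.67

sugar: 27.0 × (2.38/1.72) = 27.0 × 1.383721 = 37.3605
cooking oil: 26.5 × (4.80/4.63) = 26.5 × 1.036717 = 27.4730
toothpaste: 15.7 × (4.14/4.99) = 15.7 × 0.829659 = 13.0257
eggs: 10.6 × (7.35/5.49) = 10.6 × 1.338798 = 14.1913
beer: 4.5 × (5.70/3.83) = 4.5 × 1.488251 = 6.6971
rice: 15.7 × (1.58/2.08) = 15.7 × 0.759615 = 11.9260
Index = Σ wᵢ·(p₁ᵢ/p₀ᵢ) = 37.3605 + 27.4730 + 13.0257 + 14.1913 + 6.6971 + 11.9260 = 110.6735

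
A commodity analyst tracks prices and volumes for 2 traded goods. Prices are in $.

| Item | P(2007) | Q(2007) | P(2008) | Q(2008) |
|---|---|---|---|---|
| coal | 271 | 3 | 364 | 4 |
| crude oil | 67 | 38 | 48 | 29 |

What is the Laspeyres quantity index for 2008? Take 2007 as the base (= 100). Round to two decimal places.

Laspeyres quantity index uses base-period prices as weights.
ΣP(2007)·Q(2008) = 271×4 + 67×29 = 1084 + 1943 = 3027
ΣP(2007)·Q(2007) = 271×3 + 67×38 = 813 + 2546 = 3359
Index = 3027 / 3359 × 100 = 90.1161

90.12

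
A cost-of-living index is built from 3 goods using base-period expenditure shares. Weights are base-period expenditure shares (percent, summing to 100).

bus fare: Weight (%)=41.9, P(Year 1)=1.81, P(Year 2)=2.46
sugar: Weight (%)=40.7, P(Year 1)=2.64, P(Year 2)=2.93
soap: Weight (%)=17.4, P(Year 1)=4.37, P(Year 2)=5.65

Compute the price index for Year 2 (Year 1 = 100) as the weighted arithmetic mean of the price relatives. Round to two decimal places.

124.61

bus fare: 41.9 × (2.46/1.81) = 41.9 × 1.359116 = 56.9470
sugar: 40.7 × (2.93/2.64) = 40.7 × 1.109848 = 45.1708
soap: 17.4 × (5.65/4.37) = 17.4 × 1.292906 = 22.4966
Index = Σ wᵢ·(p₁ᵢ/p₀ᵢ) = 56.9470 + 45.1708 + 22.4966 = 124.6144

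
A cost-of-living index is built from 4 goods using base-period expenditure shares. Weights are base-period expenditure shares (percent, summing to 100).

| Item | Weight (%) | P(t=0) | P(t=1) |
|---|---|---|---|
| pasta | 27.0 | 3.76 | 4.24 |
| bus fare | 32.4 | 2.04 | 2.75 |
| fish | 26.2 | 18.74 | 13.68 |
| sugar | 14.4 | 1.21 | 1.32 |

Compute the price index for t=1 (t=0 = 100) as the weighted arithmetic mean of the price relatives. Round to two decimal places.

108.96

pasta: 27.0 × (4.24/3.76) = 27.0 × 1.127660 = 30.4468
bus fare: 32.4 × (2.75/2.04) = 32.4 × 1.348039 = 43.6765
fish: 26.2 × (13.68/18.74) = 26.2 × 0.729989 = 19.1257
sugar: 14.4 × (1.32/1.21) = 14.4 × 1.090909 = 15.7091
Index = Σ wᵢ·(p₁ᵢ/p₀ᵢ) = 30.4468 + 43.6765 + 19.1257 + 15.7091 = 108.9581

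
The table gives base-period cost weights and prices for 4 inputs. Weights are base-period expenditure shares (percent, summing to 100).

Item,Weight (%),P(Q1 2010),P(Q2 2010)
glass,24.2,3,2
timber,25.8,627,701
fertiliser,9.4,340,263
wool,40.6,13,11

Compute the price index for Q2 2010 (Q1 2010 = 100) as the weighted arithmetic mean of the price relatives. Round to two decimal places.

glass: 24.2 × (2/3) = 24.2 × 0.666667 = 16.1333
timber: 25.8 × (701/627) = 25.8 × 1.118022 = 28.8450
fertiliser: 9.4 × (263/340) = 9.4 × 0.773529 = 7.2712
wool: 40.6 × (11/13) = 40.6 × 0.846154 = 34.3538
Index = Σ wᵢ·(p₁ᵢ/p₀ᵢ) = 16.1333 + 28.8450 + 7.2712 + 34.3538 = 86.6033

86.60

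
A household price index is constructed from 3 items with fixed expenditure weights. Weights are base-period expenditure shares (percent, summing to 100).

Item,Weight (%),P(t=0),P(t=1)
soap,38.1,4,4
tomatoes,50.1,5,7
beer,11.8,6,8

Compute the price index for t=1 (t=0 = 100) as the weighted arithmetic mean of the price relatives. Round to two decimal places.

soap: 38.1 × (4/4) = 38.1 × 1.000000 = 38.1000
tomatoes: 50.1 × (7/5) = 50.1 × 1.400000 = 70.1400
beer: 11.8 × (8/6) = 11.8 × 1.333333 = 15.7333
Index = Σ wᵢ·(p₁ᵢ/p₀ᵢ) = 38.1000 + 70.1400 + 15.7333 = 123.9733

123.97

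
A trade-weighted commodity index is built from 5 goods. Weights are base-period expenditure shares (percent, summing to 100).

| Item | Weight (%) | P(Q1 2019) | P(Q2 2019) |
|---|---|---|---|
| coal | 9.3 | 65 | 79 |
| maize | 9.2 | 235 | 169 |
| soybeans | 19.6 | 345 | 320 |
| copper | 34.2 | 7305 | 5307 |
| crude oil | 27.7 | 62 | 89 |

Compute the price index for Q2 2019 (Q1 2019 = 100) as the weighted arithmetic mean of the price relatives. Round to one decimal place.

100.7

coal: 9.3 × (79/65) = 9.3 × 1.215385 = 11.3031
maize: 9.2 × (169/235) = 9.2 × 0.719149 = 6.6162
soybeans: 19.6 × (320/345) = 19.6 × 0.927536 = 18.1797
copper: 34.2 × (5307/7305) = 34.2 × 0.726489 = 24.8459
crude oil: 27.7 × (89/62) = 27.7 × 1.435484 = 39.7629
Index = Σ wᵢ·(p₁ᵢ/p₀ᵢ) = 11.3031 + 6.6162 + 18.1797 + 24.8459 + 39.7629 = 100.7078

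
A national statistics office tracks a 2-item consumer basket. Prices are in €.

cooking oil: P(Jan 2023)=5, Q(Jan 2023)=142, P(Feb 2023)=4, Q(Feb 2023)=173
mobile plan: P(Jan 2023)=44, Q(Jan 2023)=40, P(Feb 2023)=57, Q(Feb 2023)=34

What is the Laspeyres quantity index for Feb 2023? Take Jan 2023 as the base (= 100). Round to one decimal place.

95.6

Laspeyres quantity index uses base-period prices as weights.
ΣP(Jan 2023)·Q(Feb 2023) = 5×173 + 44×34 = 865 + 1496 = 2361
ΣP(Jan 2023)·Q(Jan 2023) = 5×142 + 44×40 = 710 + 1760 = 2470
Index = 2361 / 2470 × 100 = 95.5870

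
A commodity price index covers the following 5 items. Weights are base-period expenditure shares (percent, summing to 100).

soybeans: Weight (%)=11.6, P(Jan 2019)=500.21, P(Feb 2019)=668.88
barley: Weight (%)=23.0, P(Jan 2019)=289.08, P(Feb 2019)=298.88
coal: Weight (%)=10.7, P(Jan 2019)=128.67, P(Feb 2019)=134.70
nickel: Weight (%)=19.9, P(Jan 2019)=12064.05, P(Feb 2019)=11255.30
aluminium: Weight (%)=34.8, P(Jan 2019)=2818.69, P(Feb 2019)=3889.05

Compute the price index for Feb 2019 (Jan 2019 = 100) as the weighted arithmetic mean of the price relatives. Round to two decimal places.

117.07

soybeans: 11.6 × (668.88/500.21) = 11.6 × 1.337198 = 15.5115
barley: 23.0 × (298.88/289.08) = 23.0 × 1.033901 = 23.7797
coal: 10.7 × (134.70/128.67) = 10.7 × 1.046864 = 11.2014
nickel: 19.9 × (11255.30/12064.05) = 19.9 × 0.932962 = 18.5659
aluminium: 34.8 × (3889.05/2818.69) = 34.8 × 1.379737 = 48.0148
Index = Σ wᵢ·(p₁ᵢ/p₀ᵢ) = 15.5115 + 23.7797 + 11.2014 + 18.5659 + 48.0148 = 117.0734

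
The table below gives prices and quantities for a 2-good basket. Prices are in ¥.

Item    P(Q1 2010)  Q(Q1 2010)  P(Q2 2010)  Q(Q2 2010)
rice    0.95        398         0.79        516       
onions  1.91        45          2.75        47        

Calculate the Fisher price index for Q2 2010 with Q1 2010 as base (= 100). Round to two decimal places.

Laspeyres component (base-period weights):
ΣP(Q2 2010)Q(Q1 2010) = 0.79×398 + 2.75×45 = 314.42 + 123.75 = 438.17
ΣP(Q1 2010)Q(Q1 2010) = 0.95×398 + 1.91×45 = 378.1 + 85.95 = 464.05
L = 438.17 / 464.05 × 100 = 94.4230
Paasche component (current-period weights):
ΣP(Q2 2010)Q(Q2 2010) = 0.79×516 + 2.75×47 = 407.64 + 129.25 = 536.89
ΣP(Q1 2010)Q(Q2 2010) = 0.95×516 + 1.91×47 = 490.2 + 89.77 = 579.97
P = 536.89 / 579.97 × 100 = 92.5720
Fisher = √(L × P) = √(94.4230 × 92.5720) = 93.4929

93.49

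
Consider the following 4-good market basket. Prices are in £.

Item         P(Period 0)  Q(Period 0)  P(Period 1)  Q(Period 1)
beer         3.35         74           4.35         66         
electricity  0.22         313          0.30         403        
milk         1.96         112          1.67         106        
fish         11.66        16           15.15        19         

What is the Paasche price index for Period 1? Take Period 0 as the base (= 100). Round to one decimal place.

118.1

Paasche price index uses current-period quantities as weights.
ΣP(Period 1)·Q(Period 1) = 4.35×66 + 0.30×403 + 1.67×106 + 15.15×19 = 287.1 + 120.9 + 177.02 + 287.85 = 872.87
ΣP(Period 0)·Q(Period 1) = 3.35×66 + 0.22×403 + 1.96×106 + 11.66×19 = 221.1 + 88.66 + 207.76 + 221.54 = 739.06
Index = 872.87 / 739.06 × 100 = 118.1054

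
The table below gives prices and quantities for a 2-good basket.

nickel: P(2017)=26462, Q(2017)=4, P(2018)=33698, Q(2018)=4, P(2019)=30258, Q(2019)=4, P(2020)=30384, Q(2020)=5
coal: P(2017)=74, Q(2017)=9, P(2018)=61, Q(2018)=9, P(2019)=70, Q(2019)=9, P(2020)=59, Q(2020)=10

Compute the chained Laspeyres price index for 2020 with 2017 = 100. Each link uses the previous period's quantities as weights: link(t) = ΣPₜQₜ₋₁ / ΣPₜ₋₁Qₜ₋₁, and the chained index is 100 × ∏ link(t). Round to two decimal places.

Link 2017→2018:
ΣP(2018)Q(2017) = 33698×4 + 61×9 = 134792 + 549 = 135341
ΣP(2017)Q(2017) = 26462×4 + 74×9 = 105848 + 666 = 106514
link = 135341/106514 = 1.270640
Link 2018→2019:
ΣP(2019)Q(2018) = 30258×4 + 70×9 = 121032 + 630 = 121662
ΣP(2018)Q(2018) = 33698×4 + 61×9 = 134792 + 549 = 135341
link = 121662/135341 = 0.898929
Link 2019→2020:
ΣP(2020)Q(2019) = 30384×4 + 59×9 = 121536 + 531 = 122067
ΣP(2019)Q(2019) = 30258×4 + 70×9 = 121032 + 630 = 121662
link = 122067/121662 = 1.003329
Chained index = 100 × 1.270640 × 0.898929 × 1.003329 = 114.6018

114.60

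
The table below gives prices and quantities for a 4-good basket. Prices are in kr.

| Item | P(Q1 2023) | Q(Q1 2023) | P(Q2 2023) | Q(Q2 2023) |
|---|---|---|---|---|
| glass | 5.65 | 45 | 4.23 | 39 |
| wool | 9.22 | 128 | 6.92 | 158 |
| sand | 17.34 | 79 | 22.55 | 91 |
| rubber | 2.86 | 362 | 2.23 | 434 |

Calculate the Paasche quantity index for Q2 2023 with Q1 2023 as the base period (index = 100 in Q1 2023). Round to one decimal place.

Paasche quantity index uses current-period prices as weights.
ΣP(Q2 2023)·Q(Q2 2023) = 4.23×39 + 6.92×158 + 22.55×91 + 2.23×434 = 164.97 + 1093.36 + 2052.05 + 967.82 = 4278.2
ΣP(Q2 2023)·Q(Q1 2023) = 4.23×45 + 6.92×128 + 22.55×79 + 2.23×362 = 190.35 + 885.76 + 1781.45 + 807.26 = 3664.82
Index = 4278.2 / 3664.82 × 100 = 116.7370

116.7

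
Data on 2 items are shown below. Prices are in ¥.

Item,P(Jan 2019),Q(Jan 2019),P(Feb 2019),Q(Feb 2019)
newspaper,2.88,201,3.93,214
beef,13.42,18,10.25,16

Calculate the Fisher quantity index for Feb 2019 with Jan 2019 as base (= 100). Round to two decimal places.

Laspeyres component (base-period weights):
ΣP(Jan 2019)Q(Feb 2019) = 2.88×214 + 13.42×16 = 616.32 + 214.72 = 831.04
ΣP(Jan 2019)Q(Jan 2019) = 2.88×201 + 13.42×18 = 578.88 + 241.56 = 820.44
L = 831.04 / 820.44 × 100 = 101.2920
Paasche component (current-period weights):
ΣP(Feb 2019)Q(Feb 2019) = 3.93×214 + 10.25×16 = 841.02 + 164 = 1005.02
ΣP(Feb 2019)Q(Jan 2019) = 3.93×201 + 10.25×18 = 789.93 + 184.5 = 974.43
P = 1005.02 / 974.43 × 100 = 103.1393
Fisher = √(L × P) = √(101.2920 × 103.1393) = 102.2115

102.21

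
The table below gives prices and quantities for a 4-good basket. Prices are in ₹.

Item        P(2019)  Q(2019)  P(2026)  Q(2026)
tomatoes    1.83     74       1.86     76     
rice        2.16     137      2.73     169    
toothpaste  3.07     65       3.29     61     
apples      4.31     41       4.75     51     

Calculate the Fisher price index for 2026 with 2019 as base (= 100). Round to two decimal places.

Laspeyres component (base-period weights):
ΣP(2026)Q(2019) = 1.86×74 + 2.73×137 + 3.29×65 + 4.75×41 = 137.64 + 374.01 + 213.85 + 194.75 = 920.25
ΣP(2019)Q(2019) = 1.83×74 + 2.16×137 + 3.07×65 + 4.31×41 = 135.42 + 295.92 + 199.55 + 176.71 = 807.6
L = 920.25 / 807.6 × 100 = 113.9487
Paasche component (current-period weights):
ΣP(2026)Q(2026) = 1.86×76 + 2.73×169 + 3.29×61 + 4.75×51 = 141.36 + 461.37 + 200.69 + 242.25 = 1045.67
ΣP(2019)Q(2026) = 1.83×76 + 2.16×169 + 3.07×61 + 4.31×51 = 139.08 + 365.04 + 187.27 + 219.81 = 911.2
P = 1045.67 / 911.2 × 100 = 114.7575
Fisher = √(L × P) = √(113.9487 × 114.7575) = 114.3524

114.35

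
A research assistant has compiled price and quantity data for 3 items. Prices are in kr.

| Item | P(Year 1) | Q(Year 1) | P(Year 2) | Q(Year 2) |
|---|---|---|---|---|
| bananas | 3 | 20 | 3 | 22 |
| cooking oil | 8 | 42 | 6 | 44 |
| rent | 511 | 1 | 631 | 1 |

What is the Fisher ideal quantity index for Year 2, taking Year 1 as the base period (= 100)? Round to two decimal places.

102.17

Laspeyres component (base-period weights):
ΣP(Year 1)Q(Year 2) = 3×22 + 8×44 + 511×1 = 66 + 352 + 511 = 929
ΣP(Year 1)Q(Year 1) = 3×20 + 8×42 + 511×1 = 60 + 336 + 511 = 907
L = 929 / 907 × 100 = 102.4256
Paasche component (current-period weights):
ΣP(Year 2)Q(Year 2) = 3×22 + 6×44 + 631×1 = 66 + 264 + 631 = 961
ΣP(Year 2)Q(Year 1) = 3×20 + 6×42 + 631×1 = 60 + 252 + 631 = 943
P = 961 / 943 × 100 = 101.9088
Fisher = √(L × P) = √(102.4256 × 101.9088) = 102.1669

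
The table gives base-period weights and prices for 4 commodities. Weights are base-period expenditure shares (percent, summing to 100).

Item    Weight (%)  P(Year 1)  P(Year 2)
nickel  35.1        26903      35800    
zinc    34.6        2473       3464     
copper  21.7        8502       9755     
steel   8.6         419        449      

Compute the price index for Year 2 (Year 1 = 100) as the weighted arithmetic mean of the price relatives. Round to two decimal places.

129.29

nickel: 35.1 × (35800/26903) = 35.1 × 1.330707 = 46.7078
zinc: 34.6 × (3464/2473) = 34.6 × 1.400728 = 48.4652
copper: 21.7 × (9755/8502) = 21.7 × 1.147377 = 24.8981
steel: 8.6 × (449/419) = 8.6 × 1.071599 = 9.2158
Index = Σ wᵢ·(p₁ᵢ/p₀ᵢ) = 46.7078 + 48.4652 + 24.8981 + 9.2158 = 129.2868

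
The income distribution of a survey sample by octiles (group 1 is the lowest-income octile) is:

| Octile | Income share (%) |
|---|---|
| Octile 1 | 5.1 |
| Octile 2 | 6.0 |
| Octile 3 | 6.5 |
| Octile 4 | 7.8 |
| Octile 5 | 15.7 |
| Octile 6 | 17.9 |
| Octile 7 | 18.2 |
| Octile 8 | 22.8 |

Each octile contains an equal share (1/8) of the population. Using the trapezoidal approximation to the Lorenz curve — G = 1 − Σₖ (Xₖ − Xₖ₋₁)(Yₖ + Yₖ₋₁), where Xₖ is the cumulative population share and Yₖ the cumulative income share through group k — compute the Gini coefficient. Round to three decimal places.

Cumulative income shares Yₖ: 0.0510, 0.1110, 0.1760, 0.2540, 0.4110, 0.5900, 0.7720, 1.0000
Σ (Xₖ−Xₖ₋₁)(Yₖ+Yₖ₋₁) = (1/8)(0.0510+0.0000) + (1/8)(0.1110+0.0510) + (1/8)(0.1760+0.1110) + (1/8)(0.2540+0.1760) + (1/8)(0.4110+0.2540) + (1/8)(0.5900+0.4110) + (1/8)(0.7720+0.5900) + (1/8)(1.0000+0.7720)
  = 0.0064 + 0.0202 + 0.0359 + 0.0537 + 0.0831 + 0.1251 + 0.1703 + 0.2215 = 0.7163
G = 1 − 0.7163 = 0.2837

0.284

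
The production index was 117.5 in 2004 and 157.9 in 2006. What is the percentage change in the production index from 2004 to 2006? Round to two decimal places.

34.38%

Change = (157.9 − 117.5) / 117.5 × 100
       = 40.4 / 117.5 × 100 = 34.3830%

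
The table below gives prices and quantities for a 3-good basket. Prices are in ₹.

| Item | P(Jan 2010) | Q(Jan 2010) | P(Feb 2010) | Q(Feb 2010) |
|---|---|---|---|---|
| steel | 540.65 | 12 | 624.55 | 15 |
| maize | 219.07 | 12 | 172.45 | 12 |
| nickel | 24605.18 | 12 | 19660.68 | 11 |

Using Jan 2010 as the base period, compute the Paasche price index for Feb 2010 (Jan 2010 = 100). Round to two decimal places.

Paasche price index uses current-period quantities as weights.
ΣP(Feb 2010)·Q(Feb 2010) = 624.55×15 + 172.45×12 + 19660.68×11 = 9368.25 + 2069.4 + 216267.48 = 227705.13
ΣP(Jan 2010)·Q(Feb 2010) = 540.65×15 + 219.07×12 + 24605.18×11 = 8109.75 + 2628.84 + 270656.98 = 281395.57
Index = 227705.13 / 281395.57 × 100 = 80.9199

80.92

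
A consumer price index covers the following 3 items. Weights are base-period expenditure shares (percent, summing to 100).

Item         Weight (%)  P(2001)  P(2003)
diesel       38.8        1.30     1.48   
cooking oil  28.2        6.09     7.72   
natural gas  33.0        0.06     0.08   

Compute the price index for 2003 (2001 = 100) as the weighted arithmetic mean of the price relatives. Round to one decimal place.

123.9

diesel: 38.8 × (1.48/1.30) = 38.8 × 1.138462 = 44.1723
cooking oil: 28.2 × (7.72/6.09) = 28.2 × 1.267652 = 35.7478
natural gas: 33.0 × (0.08/0.06) = 33.0 × 1.333333 = 44.0000
Index = Σ wᵢ·(p₁ᵢ/p₀ᵢ) = 44.1723 + 35.7478 + 44.0000 = 123.9201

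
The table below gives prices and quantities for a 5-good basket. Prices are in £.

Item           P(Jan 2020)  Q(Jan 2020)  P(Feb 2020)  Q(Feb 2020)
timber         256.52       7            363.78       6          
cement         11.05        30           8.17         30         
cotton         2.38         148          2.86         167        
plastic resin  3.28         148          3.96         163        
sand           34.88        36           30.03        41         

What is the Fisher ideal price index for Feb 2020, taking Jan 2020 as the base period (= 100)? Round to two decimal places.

114.32

Laspeyres component (base-period weights):
ΣP(Feb 2020)Q(Jan 2020) = 363.78×7 + 8.17×30 + 2.86×148 + 3.96×148 + 30.03×36 = 2546.46 + 245.1 + 423.28 + 586.08 + 1081.08 = 4882
ΣP(Jan 2020)Q(Jan 2020) = 256.52×7 + 11.05×30 + 2.38×148 + 3.28×148 + 34.88×36 = 1795.64 + 331.5 + 352.24 + 485.44 + 1255.68 = 4220.5
L = 4882 / 4220.5 × 100 = 115.6735
Paasche component (current-period weights):
ΣP(Feb 2020)Q(Feb 2020) = 363.78×6 + 8.17×30 + 2.86×167 + 3.96×163 + 30.03×41 = 2182.68 + 245.1 + 477.62 + 645.48 + 1231.23 = 4782.11
ΣP(Jan 2020)Q(Feb 2020) = 256.52×6 + 11.05×30 + 2.38×167 + 3.28×163 + 34.88×41 = 1539.12 + 331.5 + 397.46 + 534.64 + 1430.08 = 4232.8
P = 4782.11 / 4232.8 × 100 = 112.9775
Fisher = √(L × P) = √(115.6735 × 112.9775) = 114.3175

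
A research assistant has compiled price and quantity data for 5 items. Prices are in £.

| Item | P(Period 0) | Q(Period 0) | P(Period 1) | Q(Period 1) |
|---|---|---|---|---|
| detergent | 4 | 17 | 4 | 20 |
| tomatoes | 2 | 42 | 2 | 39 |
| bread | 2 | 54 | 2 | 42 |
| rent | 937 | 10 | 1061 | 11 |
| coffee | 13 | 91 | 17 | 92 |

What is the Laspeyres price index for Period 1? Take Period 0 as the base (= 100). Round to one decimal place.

114.8

Laspeyres price index uses base-period quantities as weights.
ΣP(Period 1)·Q(Period 0) = 4×17 + 2×42 + 2×54 + 1061×10 + 17×91 = 68 + 84 + 108 + 10610 + 1547 = 12417
ΣP(Period 0)·Q(Period 0) = 4×17 + 2×42 + 2×54 + 937×10 + 13×91 = 68 + 84 + 108 + 9370 + 1183 = 10813
Index = 12417 / 10813 × 100 = 114.8340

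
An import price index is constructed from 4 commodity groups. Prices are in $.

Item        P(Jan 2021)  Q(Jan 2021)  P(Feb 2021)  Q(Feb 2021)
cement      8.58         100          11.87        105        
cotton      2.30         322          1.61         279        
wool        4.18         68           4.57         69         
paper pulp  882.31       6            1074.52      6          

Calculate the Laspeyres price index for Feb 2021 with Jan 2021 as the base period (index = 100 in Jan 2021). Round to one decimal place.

Laspeyres price index uses base-period quantities as weights.
ΣP(Feb 2021)·Q(Jan 2021) = 11.87×100 + 1.61×322 + 4.57×68 + 1074.52×6 = 1187 + 518.42 + 310.76 + 6447.12 = 8463.3
ΣP(Jan 2021)·Q(Jan 2021) = 8.58×100 + 2.30×322 + 4.18×68 + 882.31×6 = 858 + 740.6 + 284.24 + 5293.86 = 7176.7
Index = 8463.3 / 7176.7 × 100 = 117.9275

117.9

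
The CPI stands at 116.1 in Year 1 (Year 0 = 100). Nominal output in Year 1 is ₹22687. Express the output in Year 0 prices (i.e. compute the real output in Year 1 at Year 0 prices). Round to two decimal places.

Real = Nominal ÷ (Index/100) = 22687 ÷ (116.1/100)
     = 22687 ÷ 1.161 = 19540.9130

19540.91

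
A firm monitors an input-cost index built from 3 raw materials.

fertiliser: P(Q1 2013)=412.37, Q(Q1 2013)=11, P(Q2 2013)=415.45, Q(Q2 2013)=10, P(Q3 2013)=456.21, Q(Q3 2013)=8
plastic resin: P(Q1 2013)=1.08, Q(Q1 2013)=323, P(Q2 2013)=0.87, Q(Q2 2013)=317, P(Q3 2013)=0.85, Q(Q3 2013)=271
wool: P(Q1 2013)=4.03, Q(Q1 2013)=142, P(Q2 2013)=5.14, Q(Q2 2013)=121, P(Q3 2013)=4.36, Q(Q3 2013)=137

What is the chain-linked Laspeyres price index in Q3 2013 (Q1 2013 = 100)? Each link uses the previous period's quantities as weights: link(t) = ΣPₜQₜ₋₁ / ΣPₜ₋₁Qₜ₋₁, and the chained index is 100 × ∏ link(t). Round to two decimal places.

108.48

Link Q1 2013→Q2 2013:
ΣP(Q2 2013)Q(Q1 2013) = 415.45×11 + 0.87×323 + 5.14×142 = 4569.95 + 281.01 + 729.88 = 5580.84
ΣP(Q1 2013)Q(Q1 2013) = 412.37×11 + 1.08×323 + 4.03×142 = 4536.07 + 348.84 + 572.26 = 5457.17
link = 5580.84/5457.17 = 1.022662
Link Q2 2013→Q3 2013:
ΣP(Q3 2013)Q(Q2 2013) = 456.21×10 + 0.85×317 + 4.36×121 = 4562.1 + 269.45 + 527.56 = 5359.11
ΣP(Q2 2013)Q(Q2 2013) = 415.45×10 + 0.87×317 + 5.14×121 = 4154.5 + 275.79 + 621.94 = 5052.23
link = 5359.11/5052.23 = 1.060741
Chained index = 100 × 1.022662 × 1.060741 = 108.4780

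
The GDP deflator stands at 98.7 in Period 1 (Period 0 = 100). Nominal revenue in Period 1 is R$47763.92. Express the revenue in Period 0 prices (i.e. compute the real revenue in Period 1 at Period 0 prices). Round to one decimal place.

Real = Nominal ÷ (Index/100) = 47763.92 ÷ (98.7/100)
     = 47763.92 ÷ 0.987 = 48393.0294

48393.0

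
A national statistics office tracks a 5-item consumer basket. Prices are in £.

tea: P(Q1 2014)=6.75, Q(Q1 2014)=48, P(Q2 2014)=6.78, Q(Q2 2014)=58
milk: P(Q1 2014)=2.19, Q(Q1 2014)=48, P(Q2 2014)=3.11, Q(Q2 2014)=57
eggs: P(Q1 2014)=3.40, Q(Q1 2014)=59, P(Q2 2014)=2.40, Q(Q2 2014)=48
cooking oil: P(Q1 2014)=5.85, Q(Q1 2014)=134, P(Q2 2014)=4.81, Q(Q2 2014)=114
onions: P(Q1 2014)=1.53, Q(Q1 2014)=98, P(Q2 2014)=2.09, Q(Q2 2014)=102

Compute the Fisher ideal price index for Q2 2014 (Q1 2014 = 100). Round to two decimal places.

95.02

Laspeyres component (base-period weights):
ΣP(Q2 2014)Q(Q1 2014) = 6.78×48 + 3.11×48 + 2.40×59 + 4.81×134 + 2.09×98 = 325.44 + 149.28 + 141.6 + 644.54 + 204.82 = 1465.68
ΣP(Q1 2014)Q(Q1 2014) = 6.75×48 + 2.19×48 + 3.40×59 + 5.85×134 + 1.53×98 = 324 + 105.12 + 200.6 + 783.9 + 149.94 = 1563.56
L = 1465.68 / 1563.56 × 100 = 93.7399
Paasche component (current-period weights):
ΣP(Q2 2014)Q(Q2 2014) = 6.78×58 + 3.11×57 + 2.40×48 + 4.81×114 + 2.09×102 = 393.24 + 177.27 + 115.2 + 548.34 + 213.18 = 1447.23
ΣP(Q1 2014)Q(Q2 2014) = 6.75×58 + 2.19×57 + 3.40×48 + 5.85×114 + 1.53×102 = 391.5 + 124.83 + 163.2 + 666.9 + 156.06 = 1502.49
P = 1447.23 / 1502.49 × 100 = 96.3221
Fisher = √(L × P) = √(93.7399 × 96.3221) = 95.0222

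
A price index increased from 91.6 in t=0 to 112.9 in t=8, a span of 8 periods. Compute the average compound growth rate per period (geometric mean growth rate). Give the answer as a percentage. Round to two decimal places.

2.65%

Growth factor = (112.9/91.6)^(1/8) = (1.232533)^(1/8) = 1.026478
Growth rate = 1.026478 − 1 = 0.026478 = 2.6478%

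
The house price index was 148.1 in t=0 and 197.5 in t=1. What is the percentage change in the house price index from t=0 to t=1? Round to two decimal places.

Change = (197.5 − 148.1) / 148.1 × 100
       = 49.4 / 148.1 × 100 = 33.3558%

33.36%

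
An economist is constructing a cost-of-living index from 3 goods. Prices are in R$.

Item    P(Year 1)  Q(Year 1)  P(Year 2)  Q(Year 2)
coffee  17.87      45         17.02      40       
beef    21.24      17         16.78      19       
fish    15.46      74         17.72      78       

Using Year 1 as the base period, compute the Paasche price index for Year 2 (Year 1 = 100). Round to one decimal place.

Paasche price index uses current-period quantities as weights.
ΣP(Year 2)·Q(Year 2) = 17.02×40 + 16.78×19 + 17.72×78 = 680.8 + 318.82 + 1382.16 = 2381.78
ΣP(Year 1)·Q(Year 2) = 17.87×40 + 21.24×19 + 15.46×78 = 714.8 + 403.56 + 1205.88 = 2324.24
Index = 2381.78 / 2324.24 × 100 = 102.4756

102.5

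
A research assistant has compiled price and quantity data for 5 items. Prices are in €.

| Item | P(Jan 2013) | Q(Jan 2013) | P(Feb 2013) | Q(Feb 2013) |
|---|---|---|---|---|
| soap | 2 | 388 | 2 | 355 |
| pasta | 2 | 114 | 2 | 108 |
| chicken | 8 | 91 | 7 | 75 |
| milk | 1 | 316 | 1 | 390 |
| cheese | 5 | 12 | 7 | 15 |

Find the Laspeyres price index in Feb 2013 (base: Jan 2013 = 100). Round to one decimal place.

96.8

Laspeyres price index uses base-period quantities as weights.
ΣP(Feb 2013)·Q(Jan 2013) = 2×388 + 2×114 + 7×91 + 1×316 + 7×12 = 776 + 228 + 637 + 316 + 84 = 2041
ΣP(Jan 2013)·Q(Jan 2013) = 2×388 + 2×114 + 8×91 + 1×316 + 5×12 = 776 + 228 + 728 + 316 + 60 = 2108
Index = 2041 / 2108 × 100 = 96.8216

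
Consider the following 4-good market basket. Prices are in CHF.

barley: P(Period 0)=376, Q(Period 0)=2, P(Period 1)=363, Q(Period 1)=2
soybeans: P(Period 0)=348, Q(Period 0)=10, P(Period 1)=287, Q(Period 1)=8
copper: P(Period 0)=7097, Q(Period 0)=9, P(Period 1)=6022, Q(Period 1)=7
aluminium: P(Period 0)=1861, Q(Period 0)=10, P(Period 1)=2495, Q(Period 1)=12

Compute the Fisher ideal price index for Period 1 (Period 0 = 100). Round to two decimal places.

Laspeyres component (base-period weights):
ΣP(Period 1)Q(Period 0) = 363×2 + 287×10 + 6022×9 + 2495×10 = 726 + 2870 + 54198 + 24950 = 82744
ΣP(Period 0)Q(Period 0) = 376×2 + 348×10 + 7097×9 + 1861×10 = 752 + 3480 + 63873 + 18610 = 86715
L = 82744 / 86715 × 100 = 95.4206
Paasche component (current-period weights):
ΣP(Period 1)Q(Period 1) = 363×2 + 287×8 + 6022×7 + 2495×12 = 726 + 2296 + 42154 + 29940 = 75116
ΣP(Period 0)Q(Period 1) = 376×2 + 348×8 + 7097×7 + 1861×12 = 752 + 2784 + 49679 + 22332 = 75547
P = 75116 / 75547 × 100 = 99.4295
Fisher = √(L × P) = √(95.4206 × 99.4295) = 97.4044

97.40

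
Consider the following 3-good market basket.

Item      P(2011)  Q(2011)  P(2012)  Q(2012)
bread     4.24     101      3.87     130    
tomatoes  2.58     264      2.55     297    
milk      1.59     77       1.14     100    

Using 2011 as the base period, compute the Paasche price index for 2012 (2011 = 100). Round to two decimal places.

93.09

Paasche price index uses current-period quantities as weights.
ΣP(2012)·Q(2012) = 3.87×130 + 2.55×297 + 1.14×100 = 503.1 + 757.35 + 114 = 1374.45
ΣP(2011)·Q(2012) = 4.24×130 + 2.58×297 + 1.59×100 = 551.2 + 766.26 + 159 = 1476.46
Index = 1374.45 / 1476.46 × 100 = 93.0909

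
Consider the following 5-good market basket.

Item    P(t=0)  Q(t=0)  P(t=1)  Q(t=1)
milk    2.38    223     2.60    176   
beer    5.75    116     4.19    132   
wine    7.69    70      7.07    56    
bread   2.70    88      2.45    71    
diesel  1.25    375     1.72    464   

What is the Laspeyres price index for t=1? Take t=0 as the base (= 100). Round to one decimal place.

99.1

Laspeyres price index uses base-period quantities as weights.
ΣP(t=1)·Q(t=0) = 2.60×223 + 4.19×116 + 7.07×70 + 2.45×88 + 1.72×375 = 579.8 + 486.04 + 494.9 + 215.6 + 645 = 2421.34
ΣP(t=0)·Q(t=0) = 2.38×223 + 5.75×116 + 7.69×70 + 2.70×88 + 1.25×375 = 530.74 + 667 + 538.3 + 237.6 + 468.75 = 2442.39
Index = 2421.34 / 2442.39 × 100 = 99.1381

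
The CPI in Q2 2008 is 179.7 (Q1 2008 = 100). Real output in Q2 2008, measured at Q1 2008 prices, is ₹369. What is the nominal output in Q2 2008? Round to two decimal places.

Nominal = Real × (Index/100) = 369 × (179.7/100)
        = 369 × 1.797 = 663.0930

663.09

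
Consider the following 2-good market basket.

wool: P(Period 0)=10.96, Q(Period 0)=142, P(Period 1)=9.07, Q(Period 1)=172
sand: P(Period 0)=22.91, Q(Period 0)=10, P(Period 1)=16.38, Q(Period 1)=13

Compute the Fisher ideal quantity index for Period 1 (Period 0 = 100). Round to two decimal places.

122.20

Laspeyres component (base-period weights):
ΣP(Period 0)Q(Period 1) = 10.96×172 + 22.91×13 = 1885.12 + 297.83 = 2182.95
ΣP(Period 0)Q(Period 0) = 10.96×142 + 22.91×10 = 1556.32 + 229.1 = 1785.42
L = 2182.95 / 1785.42 × 100 = 122.2653
Paasche component (current-period weights):
ΣP(Period 1)Q(Period 1) = 9.07×172 + 16.38×13 = 1560.04 + 212.94 = 1772.98
ΣP(Period 1)Q(Period 0) = 9.07×142 + 16.38×10 = 1287.94 + 163.8 = 1451.74
P = 1772.98 / 1451.74 × 100 = 122.1279
Fisher = √(L × P) = √(122.2653 × 122.1279) = 122.1966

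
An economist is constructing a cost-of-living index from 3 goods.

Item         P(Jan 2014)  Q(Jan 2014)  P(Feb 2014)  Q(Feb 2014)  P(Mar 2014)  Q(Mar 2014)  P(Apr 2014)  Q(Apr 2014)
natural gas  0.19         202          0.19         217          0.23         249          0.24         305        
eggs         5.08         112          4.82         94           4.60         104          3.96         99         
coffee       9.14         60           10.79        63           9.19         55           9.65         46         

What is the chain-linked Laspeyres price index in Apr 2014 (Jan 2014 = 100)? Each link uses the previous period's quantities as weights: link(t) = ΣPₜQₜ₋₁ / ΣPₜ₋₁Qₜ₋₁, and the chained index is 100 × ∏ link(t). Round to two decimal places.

92.29

Link Jan 2014→Feb 2014:
ΣP(Feb 2014)Q(Jan 2014) = 0.19×202 + 4.82×112 + 10.79×60 = 38.38 + 539.84 + 647.4 = 1225.62
ΣP(Jan 2014)Q(Jan 2014) = 0.19×202 + 5.08×112 + 9.14×60 = 38.38 + 568.96 + 548.4 = 1155.74
link = 1225.62/1155.74 = 1.060463
Link Feb 2014→Mar 2014:
ΣP(Mar 2014)Q(Feb 2014) = 0.23×217 + 4.60×94 + 9.19×63 = 49.91 + 432.4 + 578.97 = 1061.28
ΣP(Feb 2014)Q(Feb 2014) = 0.19×217 + 4.82×94 + 10.79×63 = 41.23 + 453.08 + 679.77 = 1174.08
link = 1061.28/1174.08 = 0.903925
Link Mar 2014→Apr 2014:
ΣP(Apr 2014)Q(Mar 2014) = 0.24×249 + 3.96×104 + 9.65×55 = 59.76 + 411.84 + 530.75 = 1002.35
ΣP(Mar 2014)Q(Mar 2014) = 0.23×249 + 4.60×104 + 9.19×55 = 57.27 + 478.4 + 505.45 = 1041.12
link = 1002.35/1041.12 = 0.962761
Chained index = 100 × 1.060463 × 0.903925 × 0.962761 = 92.2883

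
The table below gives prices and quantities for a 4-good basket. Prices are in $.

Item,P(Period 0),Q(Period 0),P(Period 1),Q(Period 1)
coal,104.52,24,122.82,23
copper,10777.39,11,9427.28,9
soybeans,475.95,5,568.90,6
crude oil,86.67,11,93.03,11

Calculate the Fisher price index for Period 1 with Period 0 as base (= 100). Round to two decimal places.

89.04

Laspeyres component (base-period weights):
ΣP(Period 1)Q(Period 0) = 122.82×24 + 9427.28×11 + 568.90×5 + 93.03×11 = 2947.68 + 103700.08 + 2844.5 + 1023.33 = 110515.59
ΣP(Period 0)Q(Period 0) = 104.52×24 + 10777.39×11 + 475.95×5 + 86.67×11 = 2508.48 + 118551.29 + 2379.75 + 953.37 = 124392.89
L = 110515.59 / 124392.89 × 100 = 88.8440
Paasche component (current-period weights):
ΣP(Period 1)Q(Period 1) = 122.82×23 + 9427.28×9 + 568.90×6 + 93.03×11 = 2824.86 + 84845.52 + 3413.4 + 1023.33 = 92107.11
ΣP(Period 0)Q(Period 1) = 104.52×23 + 10777.39×9 + 475.95×6 + 86.67×11 = 2403.96 + 96996.51 + 2855.7 + 953.37 = 103209.54
P = 92107.11 / 103209.54 × 100 = 89.2428
Fisher = √(L × P) = √(88.8440 × 89.2428) = 89.0432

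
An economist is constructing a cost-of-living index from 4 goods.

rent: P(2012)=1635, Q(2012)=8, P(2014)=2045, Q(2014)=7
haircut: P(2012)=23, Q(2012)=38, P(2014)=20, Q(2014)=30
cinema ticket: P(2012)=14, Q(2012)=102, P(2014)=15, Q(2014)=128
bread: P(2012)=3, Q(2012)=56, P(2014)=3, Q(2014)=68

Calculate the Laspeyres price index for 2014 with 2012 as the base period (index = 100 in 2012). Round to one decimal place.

121.0

Laspeyres price index uses base-period quantities as weights.
ΣP(2014)·Q(2012) = 2045×8 + 20×38 + 15×102 + 3×56 = 16360 + 760 + 1530 + 168 = 18818
ΣP(2012)·Q(2012) = 1635×8 + 23×38 + 14×102 + 3×56 = 13080 + 874 + 1428 + 168 = 15550
Index = 18818 / 15550 × 100 = 121.0161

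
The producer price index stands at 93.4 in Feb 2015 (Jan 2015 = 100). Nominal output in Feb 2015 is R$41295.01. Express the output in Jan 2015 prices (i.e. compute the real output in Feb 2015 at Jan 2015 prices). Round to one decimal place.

44213.1

Real = Nominal ÷ (Index/100) = 41295.01 ÷ (93.4/100)
     = 41295.01 ÷ 0.934 = 44213.0728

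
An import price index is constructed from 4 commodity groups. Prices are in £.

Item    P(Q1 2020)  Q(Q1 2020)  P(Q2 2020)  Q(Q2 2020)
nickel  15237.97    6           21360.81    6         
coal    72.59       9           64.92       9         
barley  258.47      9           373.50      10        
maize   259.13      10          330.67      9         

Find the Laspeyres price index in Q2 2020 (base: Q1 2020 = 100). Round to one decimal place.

Laspeyres price index uses base-period quantities as weights.
ΣP(Q2 2020)·Q(Q1 2020) = 21360.81×6 + 64.92×9 + 373.50×9 + 330.67×10 = 128164.86 + 584.28 + 3361.5 + 3306.7 = 135417.34
ΣP(Q1 2020)·Q(Q1 2020) = 15237.97×6 + 72.59×9 + 258.47×9 + 259.13×10 = 91427.82 + 653.31 + 2326.23 + 2591.3 = 96998.66
Index = 135417.34 / 96998.66 × 100 = 139.6074

139.6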